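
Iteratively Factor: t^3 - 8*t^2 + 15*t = (t - 3)*(t^2 - 5*t) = t*(t - 3)*(t - 5)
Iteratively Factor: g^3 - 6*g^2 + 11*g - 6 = (g - 1)*(g^2 - 5*g + 6) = (g - 2)*(g - 1)*(g - 3)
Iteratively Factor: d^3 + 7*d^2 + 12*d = (d)*(d^2 + 7*d + 12) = d*(d + 3)*(d + 4)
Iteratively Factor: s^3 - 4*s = (s - 2)*(s^2 + 2*s) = s*(s - 2)*(s + 2)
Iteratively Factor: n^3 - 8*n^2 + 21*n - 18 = (n - 3)*(n^2 - 5*n + 6) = (n - 3)^2*(n - 2)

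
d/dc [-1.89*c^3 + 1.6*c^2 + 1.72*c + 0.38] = -5.67*c^2 + 3.2*c + 1.72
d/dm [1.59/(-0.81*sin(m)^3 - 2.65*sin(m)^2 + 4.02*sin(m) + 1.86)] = (3.8637*sin(m)^2 + 8.427*sin(m) - 6.3918)*cos(m)/(0.81*sin(m)^3 + 2.65*sin(m)^2 - 4.02*sin(m) - 1.86)^2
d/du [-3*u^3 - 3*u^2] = 3*u*(-3*u - 2)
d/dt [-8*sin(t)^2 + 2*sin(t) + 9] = 2*(1 - 8*sin(t))*cos(t)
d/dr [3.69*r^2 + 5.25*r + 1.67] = 7.38*r + 5.25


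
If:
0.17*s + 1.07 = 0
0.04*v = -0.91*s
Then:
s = -6.29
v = 143.19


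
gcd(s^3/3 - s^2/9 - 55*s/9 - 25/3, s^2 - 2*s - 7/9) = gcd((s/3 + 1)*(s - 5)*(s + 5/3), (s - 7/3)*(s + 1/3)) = 1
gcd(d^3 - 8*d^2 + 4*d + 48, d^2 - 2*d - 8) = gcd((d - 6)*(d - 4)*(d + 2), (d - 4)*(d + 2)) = d^2 - 2*d - 8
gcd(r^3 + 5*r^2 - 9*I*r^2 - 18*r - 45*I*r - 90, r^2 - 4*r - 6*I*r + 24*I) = r - 6*I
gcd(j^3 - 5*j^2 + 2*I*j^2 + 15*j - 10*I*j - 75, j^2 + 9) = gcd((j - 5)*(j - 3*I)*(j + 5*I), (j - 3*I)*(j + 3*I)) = j - 3*I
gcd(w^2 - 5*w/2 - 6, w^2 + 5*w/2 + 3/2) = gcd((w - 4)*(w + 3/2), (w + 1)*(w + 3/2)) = w + 3/2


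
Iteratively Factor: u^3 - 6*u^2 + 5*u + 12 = (u - 4)*(u^2 - 2*u - 3) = (u - 4)*(u - 3)*(u + 1)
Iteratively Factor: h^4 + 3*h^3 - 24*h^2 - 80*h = (h)*(h^3 + 3*h^2 - 24*h - 80) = h*(h - 5)*(h^2 + 8*h + 16) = h*(h - 5)*(h + 4)*(h + 4)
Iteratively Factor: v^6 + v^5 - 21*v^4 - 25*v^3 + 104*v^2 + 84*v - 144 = (v + 3)*(v^5 - 2*v^4 - 15*v^3 + 20*v^2 + 44*v - 48) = (v - 1)*(v + 3)*(v^4 - v^3 - 16*v^2 + 4*v + 48) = (v - 1)*(v + 2)*(v + 3)*(v^3 - 3*v^2 - 10*v + 24) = (v - 1)*(v + 2)*(v + 3)^2*(v^2 - 6*v + 8) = (v - 4)*(v - 1)*(v + 2)*(v + 3)^2*(v - 2)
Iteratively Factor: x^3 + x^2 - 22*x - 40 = (x - 5)*(x^2 + 6*x + 8) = (x - 5)*(x + 2)*(x + 4)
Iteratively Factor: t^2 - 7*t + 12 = (t - 3)*(t - 4)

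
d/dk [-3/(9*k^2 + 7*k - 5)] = 3*(18*k + 7)/(9*k^2 + 7*k - 5)^2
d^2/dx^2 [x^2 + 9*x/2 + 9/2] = 2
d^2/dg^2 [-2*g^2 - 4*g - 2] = -4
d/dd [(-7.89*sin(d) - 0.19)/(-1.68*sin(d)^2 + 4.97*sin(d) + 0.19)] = (-0.638400000000004*sin(d) + 6.6276*cos(2*d) - 7.1824)*cos(d)/(-1.68*sin(d)^2 + 4.97*sin(d) + 0.19)^2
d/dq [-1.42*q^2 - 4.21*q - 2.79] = -2.84*q - 4.21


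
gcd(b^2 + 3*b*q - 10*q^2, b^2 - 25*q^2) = b + 5*q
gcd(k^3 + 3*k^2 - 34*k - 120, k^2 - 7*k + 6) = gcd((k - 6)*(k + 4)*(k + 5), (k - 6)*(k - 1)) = k - 6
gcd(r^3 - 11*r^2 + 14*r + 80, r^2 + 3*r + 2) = r + 2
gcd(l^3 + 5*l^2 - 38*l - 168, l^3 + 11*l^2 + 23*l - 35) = l + 7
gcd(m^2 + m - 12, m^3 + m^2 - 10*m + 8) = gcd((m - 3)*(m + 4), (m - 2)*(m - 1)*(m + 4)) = m + 4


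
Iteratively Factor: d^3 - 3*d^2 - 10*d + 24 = (d + 3)*(d^2 - 6*d + 8) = (d - 4)*(d + 3)*(d - 2)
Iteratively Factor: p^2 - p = (p)*(p - 1)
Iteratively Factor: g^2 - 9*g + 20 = (g - 5)*(g - 4)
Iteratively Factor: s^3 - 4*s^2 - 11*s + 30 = (s - 5)*(s^2 + s - 6) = (s - 5)*(s - 2)*(s + 3)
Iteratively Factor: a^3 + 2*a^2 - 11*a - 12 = (a - 3)*(a^2 + 5*a + 4) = (a - 3)*(a + 1)*(a + 4)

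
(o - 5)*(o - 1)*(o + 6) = o^3 - 31*o + 30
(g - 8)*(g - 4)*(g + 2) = g^3 - 10*g^2 + 8*g + 64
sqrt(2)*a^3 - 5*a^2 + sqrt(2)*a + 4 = (a - 2*sqrt(2))*(a - sqrt(2))*(sqrt(2)*a + 1)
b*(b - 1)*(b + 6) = b^3 + 5*b^2 - 6*b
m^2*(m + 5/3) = m^3 + 5*m^2/3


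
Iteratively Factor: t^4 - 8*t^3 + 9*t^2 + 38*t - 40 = (t - 5)*(t^3 - 3*t^2 - 6*t + 8) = (t - 5)*(t - 1)*(t^2 - 2*t - 8) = (t - 5)*(t - 4)*(t - 1)*(t + 2)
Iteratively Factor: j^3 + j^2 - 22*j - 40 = (j + 2)*(j^2 - j - 20) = (j - 5)*(j + 2)*(j + 4)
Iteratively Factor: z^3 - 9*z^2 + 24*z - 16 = (z - 4)*(z^2 - 5*z + 4) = (z - 4)^2*(z - 1)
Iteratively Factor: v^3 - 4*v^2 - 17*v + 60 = (v - 5)*(v^2 + v - 12) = (v - 5)*(v - 3)*(v + 4)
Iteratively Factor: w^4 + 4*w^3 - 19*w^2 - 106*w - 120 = (w + 2)*(w^3 + 2*w^2 - 23*w - 60) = (w + 2)*(w + 4)*(w^2 - 2*w - 15) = (w - 5)*(w + 2)*(w + 4)*(w + 3)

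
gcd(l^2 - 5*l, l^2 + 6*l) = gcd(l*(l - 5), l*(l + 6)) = l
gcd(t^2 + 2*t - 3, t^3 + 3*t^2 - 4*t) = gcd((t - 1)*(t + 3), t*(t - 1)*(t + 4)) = t - 1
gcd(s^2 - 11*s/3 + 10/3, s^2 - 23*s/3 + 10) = s - 5/3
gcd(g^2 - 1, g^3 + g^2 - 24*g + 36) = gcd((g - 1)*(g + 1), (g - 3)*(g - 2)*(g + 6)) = 1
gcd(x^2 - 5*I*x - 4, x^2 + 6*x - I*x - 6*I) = x - I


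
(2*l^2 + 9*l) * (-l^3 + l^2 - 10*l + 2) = -2*l^5 - 7*l^4 - 11*l^3 - 86*l^2 + 18*l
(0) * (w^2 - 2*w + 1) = 0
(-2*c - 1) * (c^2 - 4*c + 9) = -2*c^3 + 7*c^2 - 14*c - 9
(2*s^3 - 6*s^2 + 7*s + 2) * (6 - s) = -2*s^4 + 18*s^3 - 43*s^2 + 40*s + 12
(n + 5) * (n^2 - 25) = n^3 + 5*n^2 - 25*n - 125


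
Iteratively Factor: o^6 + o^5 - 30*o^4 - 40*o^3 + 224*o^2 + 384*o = (o + 3)*(o^5 - 2*o^4 - 24*o^3 + 32*o^2 + 128*o) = (o + 3)*(o + 4)*(o^4 - 6*o^3 + 32*o) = (o - 4)*(o + 3)*(o + 4)*(o^3 - 2*o^2 - 8*o) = (o - 4)*(o + 2)*(o + 3)*(o + 4)*(o^2 - 4*o) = o*(o - 4)*(o + 2)*(o + 3)*(o + 4)*(o - 4)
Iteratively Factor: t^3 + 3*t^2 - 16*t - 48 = (t + 4)*(t^2 - t - 12) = (t - 4)*(t + 4)*(t + 3)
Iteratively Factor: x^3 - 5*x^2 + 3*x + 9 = (x - 3)*(x^2 - 2*x - 3) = (x - 3)^2*(x + 1)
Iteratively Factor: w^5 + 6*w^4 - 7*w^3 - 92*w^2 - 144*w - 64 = (w + 4)*(w^4 + 2*w^3 - 15*w^2 - 32*w - 16) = (w + 1)*(w + 4)*(w^3 + w^2 - 16*w - 16) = (w - 4)*(w + 1)*(w + 4)*(w^2 + 5*w + 4) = (w - 4)*(w + 1)*(w + 4)^2*(w + 1)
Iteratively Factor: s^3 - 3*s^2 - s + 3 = (s + 1)*(s^2 - 4*s + 3) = (s - 3)*(s + 1)*(s - 1)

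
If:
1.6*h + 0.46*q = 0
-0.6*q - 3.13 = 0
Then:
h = 1.50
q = -5.22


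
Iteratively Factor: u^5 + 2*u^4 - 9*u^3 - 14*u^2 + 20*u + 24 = (u + 2)*(u^4 - 9*u^2 + 4*u + 12) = (u + 2)*(u + 3)*(u^3 - 3*u^2 + 4) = (u - 2)*(u + 2)*(u + 3)*(u^2 - u - 2) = (u - 2)^2*(u + 2)*(u + 3)*(u + 1)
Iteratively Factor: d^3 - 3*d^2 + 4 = (d - 2)*(d^2 - d - 2) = (d - 2)^2*(d + 1)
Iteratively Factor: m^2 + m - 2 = (m - 1)*(m + 2)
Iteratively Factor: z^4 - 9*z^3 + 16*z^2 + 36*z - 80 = (z - 5)*(z^3 - 4*z^2 - 4*z + 16) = (z - 5)*(z - 4)*(z^2 - 4) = (z - 5)*(z - 4)*(z - 2)*(z + 2)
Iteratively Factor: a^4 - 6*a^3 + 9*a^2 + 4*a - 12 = (a - 2)*(a^3 - 4*a^2 + a + 6) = (a - 2)^2*(a^2 - 2*a - 3) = (a - 2)^2*(a + 1)*(a - 3)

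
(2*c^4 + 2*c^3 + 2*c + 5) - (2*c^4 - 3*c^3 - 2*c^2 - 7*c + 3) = 5*c^3 + 2*c^2 + 9*c + 2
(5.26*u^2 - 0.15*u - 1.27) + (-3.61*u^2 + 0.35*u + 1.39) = 1.65*u^2 + 0.2*u + 0.12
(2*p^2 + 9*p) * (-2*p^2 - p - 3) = -4*p^4 - 20*p^3 - 15*p^2 - 27*p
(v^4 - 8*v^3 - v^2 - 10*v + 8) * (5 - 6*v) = -6*v^5 + 53*v^4 - 34*v^3 + 55*v^2 - 98*v + 40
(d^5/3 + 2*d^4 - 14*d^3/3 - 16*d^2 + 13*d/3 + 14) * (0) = 0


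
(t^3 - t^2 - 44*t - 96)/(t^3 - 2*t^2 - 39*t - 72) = (t + 4)/(t + 3)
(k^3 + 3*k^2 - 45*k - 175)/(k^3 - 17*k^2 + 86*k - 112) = (k^2 + 10*k + 25)/(k^2 - 10*k + 16)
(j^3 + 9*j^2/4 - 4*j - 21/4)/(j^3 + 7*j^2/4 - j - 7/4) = (4*j^2 + 5*j - 21)/(4*j^2 + 3*j - 7)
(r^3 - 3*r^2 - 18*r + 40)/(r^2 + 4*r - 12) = (r^2 - r - 20)/(r + 6)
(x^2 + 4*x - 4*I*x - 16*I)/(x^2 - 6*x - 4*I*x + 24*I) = (x + 4)/(x - 6)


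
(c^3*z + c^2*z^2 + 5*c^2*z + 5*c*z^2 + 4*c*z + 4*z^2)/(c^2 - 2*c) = z*(c^3 + c^2*z + 5*c^2 + 5*c*z + 4*c + 4*z)/(c*(c - 2))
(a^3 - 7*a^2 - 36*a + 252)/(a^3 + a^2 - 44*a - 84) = (a - 6)/(a + 2)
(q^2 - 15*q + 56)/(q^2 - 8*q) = (q - 7)/q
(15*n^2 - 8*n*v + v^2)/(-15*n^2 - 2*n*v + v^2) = (-3*n + v)/(3*n + v)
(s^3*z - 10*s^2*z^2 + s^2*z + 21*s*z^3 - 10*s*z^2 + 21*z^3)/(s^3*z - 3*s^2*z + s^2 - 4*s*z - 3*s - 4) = z*(s^2 - 10*s*z + 21*z^2)/(s^2*z - 4*s*z + s - 4)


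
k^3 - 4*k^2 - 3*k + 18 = (k - 3)^2*(k + 2)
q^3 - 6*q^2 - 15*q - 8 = (q - 8)*(q + 1)^2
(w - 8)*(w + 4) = w^2 - 4*w - 32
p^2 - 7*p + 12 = (p - 4)*(p - 3)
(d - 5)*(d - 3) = d^2 - 8*d + 15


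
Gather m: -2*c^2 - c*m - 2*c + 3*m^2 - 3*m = -2*c^2 - 2*c + 3*m^2 + m*(-c - 3)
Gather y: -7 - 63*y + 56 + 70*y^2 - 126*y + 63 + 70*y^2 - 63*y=140*y^2 - 252*y + 112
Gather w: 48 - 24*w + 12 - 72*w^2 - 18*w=-72*w^2 - 42*w + 60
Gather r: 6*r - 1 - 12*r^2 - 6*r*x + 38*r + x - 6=-12*r^2 + r*(44 - 6*x) + x - 7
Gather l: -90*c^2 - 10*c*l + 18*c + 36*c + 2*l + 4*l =-90*c^2 + 54*c + l*(6 - 10*c)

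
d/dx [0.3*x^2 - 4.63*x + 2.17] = 0.6*x - 4.63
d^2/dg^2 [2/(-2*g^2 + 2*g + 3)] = 8*(-2*g^2 + 2*g + 2*(2*g - 1)^2 + 3)/(-2*g^2 + 2*g + 3)^3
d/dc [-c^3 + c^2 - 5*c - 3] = -3*c^2 + 2*c - 5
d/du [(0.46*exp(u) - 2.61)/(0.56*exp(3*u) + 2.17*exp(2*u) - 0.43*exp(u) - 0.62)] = (-0.5152*exp(3*u) + 3.3866*exp(2*u) + 11.3274*exp(u) - 1.4075)*exp(u)/(0.3136*exp(6*u) + 2.4304*exp(5*u) + 4.2273*exp(4*u) - 2.5606*exp(3*u) - 2.5059*exp(2*u) + 0.5332*exp(u) + 0.3844)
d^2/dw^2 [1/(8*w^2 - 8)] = (3*w^2 + 1)/(4*(w^2 - 1)^3)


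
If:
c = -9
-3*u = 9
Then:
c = -9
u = -3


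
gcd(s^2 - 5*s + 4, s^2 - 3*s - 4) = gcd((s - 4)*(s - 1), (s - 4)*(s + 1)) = s - 4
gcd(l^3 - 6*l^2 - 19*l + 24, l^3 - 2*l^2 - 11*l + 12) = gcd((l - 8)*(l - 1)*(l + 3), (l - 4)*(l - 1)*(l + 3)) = l^2 + 2*l - 3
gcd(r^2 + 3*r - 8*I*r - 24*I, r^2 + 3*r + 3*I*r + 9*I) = r + 3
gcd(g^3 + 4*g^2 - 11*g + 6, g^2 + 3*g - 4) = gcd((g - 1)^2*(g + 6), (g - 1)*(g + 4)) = g - 1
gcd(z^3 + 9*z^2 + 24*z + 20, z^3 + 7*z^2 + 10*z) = z^2 + 7*z + 10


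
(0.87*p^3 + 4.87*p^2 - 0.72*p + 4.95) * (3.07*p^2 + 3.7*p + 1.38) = 2.6709*p^5 + 18.1699*p^4 + 17.0092*p^3 + 19.2531*p^2 + 17.3214*p + 6.831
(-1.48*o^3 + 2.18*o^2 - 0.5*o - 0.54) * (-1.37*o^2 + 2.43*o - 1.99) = 2.0276*o^5 - 6.583*o^4 + 8.9276*o^3 - 4.8134*o^2 - 0.3172*o + 1.0746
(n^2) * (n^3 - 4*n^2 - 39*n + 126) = n^5 - 4*n^4 - 39*n^3 + 126*n^2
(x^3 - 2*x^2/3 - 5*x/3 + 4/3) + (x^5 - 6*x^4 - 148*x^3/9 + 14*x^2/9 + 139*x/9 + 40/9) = x^5 - 6*x^4 - 139*x^3/9 + 8*x^2/9 + 124*x/9 + 52/9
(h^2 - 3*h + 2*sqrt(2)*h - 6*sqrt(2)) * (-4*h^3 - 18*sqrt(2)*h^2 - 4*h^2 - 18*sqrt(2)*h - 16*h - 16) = -4*h^5 - 26*sqrt(2)*h^4 + 8*h^4 - 76*h^3 + 52*sqrt(2)*h^3 + 46*sqrt(2)*h^2 + 176*h^2 + 64*sqrt(2)*h + 264*h + 96*sqrt(2)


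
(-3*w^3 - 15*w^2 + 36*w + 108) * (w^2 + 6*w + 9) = -3*w^5 - 33*w^4 - 81*w^3 + 189*w^2 + 972*w + 972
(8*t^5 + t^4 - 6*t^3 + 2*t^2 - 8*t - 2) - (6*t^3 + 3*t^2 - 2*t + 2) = 8*t^5 + t^4 - 12*t^3 - t^2 - 6*t - 4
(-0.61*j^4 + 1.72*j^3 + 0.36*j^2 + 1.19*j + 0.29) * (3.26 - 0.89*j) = 0.5429*j^5 - 3.5194*j^4 + 5.2868*j^3 + 0.1145*j^2 + 3.6213*j + 0.9454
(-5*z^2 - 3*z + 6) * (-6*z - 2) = 30*z^3 + 28*z^2 - 30*z - 12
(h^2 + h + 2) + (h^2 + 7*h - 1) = 2*h^2 + 8*h + 1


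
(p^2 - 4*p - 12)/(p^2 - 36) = (p + 2)/(p + 6)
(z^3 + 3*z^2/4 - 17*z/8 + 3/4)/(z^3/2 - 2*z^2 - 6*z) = (8*z^2 - 10*z + 3)/(4*z*(z - 6))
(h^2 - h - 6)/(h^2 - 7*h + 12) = (h + 2)/(h - 4)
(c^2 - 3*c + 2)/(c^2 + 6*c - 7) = (c - 2)/(c + 7)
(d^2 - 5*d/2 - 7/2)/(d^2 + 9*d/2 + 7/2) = (2*d - 7)/(2*d + 7)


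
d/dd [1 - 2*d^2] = -4*d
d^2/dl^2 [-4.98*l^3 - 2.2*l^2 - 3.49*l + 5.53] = -29.88*l - 4.4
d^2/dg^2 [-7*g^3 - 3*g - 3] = -42*g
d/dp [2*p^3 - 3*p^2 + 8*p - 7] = 6*p^2 - 6*p + 8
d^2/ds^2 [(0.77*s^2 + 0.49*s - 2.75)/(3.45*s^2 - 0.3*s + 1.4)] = (13.25835*s^3 - 218.70585*s^2 + 2.8773*s + 29.5)/(41.063625*s^6 - 10.71225*s^5 + 50.922*s^4 - 8.721*s^3 + 20.664*s^2 - 1.764*s + 2.744)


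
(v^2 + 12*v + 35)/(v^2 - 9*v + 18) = (v^2 + 12*v + 35)/(v^2 - 9*v + 18)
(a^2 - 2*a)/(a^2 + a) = (a - 2)/(a + 1)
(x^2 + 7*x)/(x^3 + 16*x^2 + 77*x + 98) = x/(x^2 + 9*x + 14)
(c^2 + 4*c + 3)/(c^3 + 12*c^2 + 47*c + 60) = (c + 1)/(c^2 + 9*c + 20)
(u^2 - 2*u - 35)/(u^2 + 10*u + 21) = (u^2 - 2*u - 35)/(u^2 + 10*u + 21)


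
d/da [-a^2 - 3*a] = -2*a - 3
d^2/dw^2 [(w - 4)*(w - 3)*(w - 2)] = 6*w - 18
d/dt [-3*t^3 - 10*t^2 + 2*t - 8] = -9*t^2 - 20*t + 2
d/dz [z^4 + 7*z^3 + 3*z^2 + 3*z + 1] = 4*z^3 + 21*z^2 + 6*z + 3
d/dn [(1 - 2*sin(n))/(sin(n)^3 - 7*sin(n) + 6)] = (4*sin(n)^3 - 3*sin(n)^2 - 5)*cos(n)/(sin(n)^3 - 7*sin(n) + 6)^2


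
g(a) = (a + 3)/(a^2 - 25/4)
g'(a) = -2*a*(a + 3)/(a^2 - 25/4)^2 + 1/(a^2 - 25/4) = 4*(4*a^2 - 8*a*(a + 3) - 25)/(4*a^2 - 25)^2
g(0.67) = -0.63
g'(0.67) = -0.32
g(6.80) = 0.25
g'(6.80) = -0.06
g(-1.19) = -0.37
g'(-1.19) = -0.02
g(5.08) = 0.41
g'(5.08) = -0.16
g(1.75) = -1.49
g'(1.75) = -1.95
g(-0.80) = -0.39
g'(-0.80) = -0.07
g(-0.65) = -0.40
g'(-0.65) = -0.08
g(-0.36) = -0.43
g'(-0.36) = -0.11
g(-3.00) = 0.00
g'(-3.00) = 0.36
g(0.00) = -0.48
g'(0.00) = -0.16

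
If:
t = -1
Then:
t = -1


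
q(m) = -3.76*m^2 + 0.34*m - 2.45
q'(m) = 0.34 - 7.52*m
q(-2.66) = -29.96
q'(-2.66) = 20.34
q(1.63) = -11.89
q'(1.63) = -11.92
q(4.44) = -75.06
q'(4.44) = -33.05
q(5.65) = -120.56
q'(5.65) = -42.15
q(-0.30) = -2.89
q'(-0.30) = 2.60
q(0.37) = -2.84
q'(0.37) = -2.44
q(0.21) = -2.54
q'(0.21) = -1.24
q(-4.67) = -86.04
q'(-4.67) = 35.46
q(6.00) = -135.77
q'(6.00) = -44.78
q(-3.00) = -37.31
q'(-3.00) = 22.90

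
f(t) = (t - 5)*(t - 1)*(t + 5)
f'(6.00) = 71.00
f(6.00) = 55.00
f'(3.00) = -4.00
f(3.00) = -32.00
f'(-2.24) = -5.47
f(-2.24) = 64.74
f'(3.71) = 8.87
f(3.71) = -30.45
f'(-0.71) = -22.07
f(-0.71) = 41.89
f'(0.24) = -25.31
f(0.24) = 18.96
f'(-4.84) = 54.96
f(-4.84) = 9.19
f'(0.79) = -24.71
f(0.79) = 5.12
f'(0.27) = -25.32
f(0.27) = 18.20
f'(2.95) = -4.79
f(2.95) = -31.78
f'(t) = (t - 5)*(t - 1) + (t - 5)*(t + 5) + (t - 1)*(t + 5) = 3*t^2 - 2*t - 25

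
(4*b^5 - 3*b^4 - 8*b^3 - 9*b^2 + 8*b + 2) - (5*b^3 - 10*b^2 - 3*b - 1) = 4*b^5 - 3*b^4 - 13*b^3 + b^2 + 11*b + 3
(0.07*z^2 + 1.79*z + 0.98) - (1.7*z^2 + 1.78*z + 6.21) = -1.63*z^2 + 0.01*z - 5.23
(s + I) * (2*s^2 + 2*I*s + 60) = 2*s^3 + 4*I*s^2 + 58*s + 60*I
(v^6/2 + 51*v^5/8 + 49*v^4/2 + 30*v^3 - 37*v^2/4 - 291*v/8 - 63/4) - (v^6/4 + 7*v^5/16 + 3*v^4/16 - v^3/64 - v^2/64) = v^6/4 + 95*v^5/16 + 389*v^4/16 + 1921*v^3/64 - 591*v^2/64 - 291*v/8 - 63/4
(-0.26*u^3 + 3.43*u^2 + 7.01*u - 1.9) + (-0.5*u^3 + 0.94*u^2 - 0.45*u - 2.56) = -0.76*u^3 + 4.37*u^2 + 6.56*u - 4.46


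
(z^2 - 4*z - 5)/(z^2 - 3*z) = (z^2 - 4*z - 5)/(z*(z - 3))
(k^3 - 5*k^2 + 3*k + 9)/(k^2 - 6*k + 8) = (k^3 - 5*k^2 + 3*k + 9)/(k^2 - 6*k + 8)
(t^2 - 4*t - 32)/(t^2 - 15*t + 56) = (t + 4)/(t - 7)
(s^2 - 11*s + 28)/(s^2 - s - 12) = (s - 7)/(s + 3)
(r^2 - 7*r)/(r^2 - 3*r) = (r - 7)/(r - 3)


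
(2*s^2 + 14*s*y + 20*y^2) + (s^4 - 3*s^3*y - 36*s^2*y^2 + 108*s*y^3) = s^4 - 3*s^3*y - 36*s^2*y^2 + 2*s^2 + 108*s*y^3 + 14*s*y + 20*y^2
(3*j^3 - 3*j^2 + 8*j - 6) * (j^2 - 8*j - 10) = 3*j^5 - 27*j^4 + 2*j^3 - 40*j^2 - 32*j + 60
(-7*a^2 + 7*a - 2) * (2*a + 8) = -14*a^3 - 42*a^2 + 52*a - 16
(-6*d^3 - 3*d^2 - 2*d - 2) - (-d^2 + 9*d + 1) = -6*d^3 - 2*d^2 - 11*d - 3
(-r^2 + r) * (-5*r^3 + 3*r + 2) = 5*r^5 - 5*r^4 - 3*r^3 + r^2 + 2*r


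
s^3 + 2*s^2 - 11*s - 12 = (s - 3)*(s + 1)*(s + 4)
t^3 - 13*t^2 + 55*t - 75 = (t - 5)^2*(t - 3)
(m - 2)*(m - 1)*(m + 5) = m^3 + 2*m^2 - 13*m + 10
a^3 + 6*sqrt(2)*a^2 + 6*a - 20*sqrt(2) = (a - sqrt(2))*(a + 2*sqrt(2))*(a + 5*sqrt(2))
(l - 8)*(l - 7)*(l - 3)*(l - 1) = l^4 - 19*l^3 + 119*l^2 - 269*l + 168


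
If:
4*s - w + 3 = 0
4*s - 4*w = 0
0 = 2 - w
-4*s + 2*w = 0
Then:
No Solution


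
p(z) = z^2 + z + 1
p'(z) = 2*z + 1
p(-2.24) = 3.78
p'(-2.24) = -3.48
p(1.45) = 4.55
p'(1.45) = 3.90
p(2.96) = 12.72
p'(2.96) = 6.92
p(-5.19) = 22.75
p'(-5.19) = -9.38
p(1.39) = 4.32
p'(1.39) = 3.78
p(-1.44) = 1.63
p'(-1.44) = -1.88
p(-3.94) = 12.58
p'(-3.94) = -6.88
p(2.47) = 9.57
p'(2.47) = 5.94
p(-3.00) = 7.00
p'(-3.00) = -5.00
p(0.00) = 1.00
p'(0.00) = 1.00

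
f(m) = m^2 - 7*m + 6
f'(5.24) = 3.48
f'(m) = 2*m - 7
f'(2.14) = -2.72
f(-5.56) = 75.83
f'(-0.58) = -8.16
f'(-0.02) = -7.04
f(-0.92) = 13.29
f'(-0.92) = -8.84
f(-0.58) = 10.40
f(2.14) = -4.40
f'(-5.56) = -18.12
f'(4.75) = 2.50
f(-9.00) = 150.00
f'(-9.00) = -25.00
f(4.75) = -4.69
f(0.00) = 6.00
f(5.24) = -3.22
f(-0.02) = 6.14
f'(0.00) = -7.00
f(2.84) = -5.81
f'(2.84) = -1.32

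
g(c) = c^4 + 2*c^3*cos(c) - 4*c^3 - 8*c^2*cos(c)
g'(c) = -2*c^3*sin(c) + 4*c^3 + 8*c^2*sin(c) + 6*c^2*cos(c) - 12*c^2 - 16*c*cos(c)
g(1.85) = -9.56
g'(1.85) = 0.90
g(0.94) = -5.73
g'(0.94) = -8.66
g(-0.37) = -0.89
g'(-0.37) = 4.01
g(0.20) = -0.33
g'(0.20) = -3.29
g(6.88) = 1163.42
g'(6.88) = 725.26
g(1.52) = -9.29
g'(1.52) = -2.76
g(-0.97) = -0.75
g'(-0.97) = -10.69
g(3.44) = -10.13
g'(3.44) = 1.67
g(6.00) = 570.26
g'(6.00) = 587.46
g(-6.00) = 1468.68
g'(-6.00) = -795.25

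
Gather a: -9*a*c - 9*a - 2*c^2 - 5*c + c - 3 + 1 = a*(-9*c - 9) - 2*c^2 - 4*c - 2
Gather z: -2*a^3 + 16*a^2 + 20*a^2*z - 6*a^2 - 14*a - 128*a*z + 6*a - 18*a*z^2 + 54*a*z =-2*a^3 + 10*a^2 - 18*a*z^2 - 8*a + z*(20*a^2 - 74*a)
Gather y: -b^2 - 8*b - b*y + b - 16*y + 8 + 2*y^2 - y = -b^2 - 7*b + 2*y^2 + y*(-b - 17) + 8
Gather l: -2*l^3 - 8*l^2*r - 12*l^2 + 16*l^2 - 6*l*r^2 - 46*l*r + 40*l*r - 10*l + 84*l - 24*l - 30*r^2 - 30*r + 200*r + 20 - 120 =-2*l^3 + l^2*(4 - 8*r) + l*(-6*r^2 - 6*r + 50) - 30*r^2 + 170*r - 100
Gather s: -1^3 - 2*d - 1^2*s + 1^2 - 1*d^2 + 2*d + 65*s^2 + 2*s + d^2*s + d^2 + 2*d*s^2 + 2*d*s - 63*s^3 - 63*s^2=-63*s^3 + s^2*(2*d + 2) + s*(d^2 + 2*d + 1)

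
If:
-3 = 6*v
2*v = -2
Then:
No Solution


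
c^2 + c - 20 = (c - 4)*(c + 5)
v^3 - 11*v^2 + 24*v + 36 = (v - 6)^2*(v + 1)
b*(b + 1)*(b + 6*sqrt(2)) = b^3 + b^2 + 6*sqrt(2)*b^2 + 6*sqrt(2)*b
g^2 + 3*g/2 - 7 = (g - 2)*(g + 7/2)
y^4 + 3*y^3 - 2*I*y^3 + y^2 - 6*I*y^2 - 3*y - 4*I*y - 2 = (y + 1)*(y + 2)*(y - I)^2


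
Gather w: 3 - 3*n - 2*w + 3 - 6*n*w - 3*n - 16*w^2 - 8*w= -6*n - 16*w^2 + w*(-6*n - 10) + 6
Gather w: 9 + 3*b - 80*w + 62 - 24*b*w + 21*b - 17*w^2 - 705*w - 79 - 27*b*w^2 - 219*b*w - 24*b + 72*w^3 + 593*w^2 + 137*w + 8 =72*w^3 + w^2*(576 - 27*b) + w*(-243*b - 648)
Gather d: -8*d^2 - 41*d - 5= -8*d^2 - 41*d - 5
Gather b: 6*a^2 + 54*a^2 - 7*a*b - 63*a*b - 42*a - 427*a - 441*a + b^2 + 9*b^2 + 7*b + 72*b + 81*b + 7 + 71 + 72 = 60*a^2 - 910*a + 10*b^2 + b*(160 - 70*a) + 150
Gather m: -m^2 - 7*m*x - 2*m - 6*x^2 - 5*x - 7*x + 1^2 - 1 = -m^2 + m*(-7*x - 2) - 6*x^2 - 12*x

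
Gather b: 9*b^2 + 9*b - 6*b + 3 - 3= 9*b^2 + 3*b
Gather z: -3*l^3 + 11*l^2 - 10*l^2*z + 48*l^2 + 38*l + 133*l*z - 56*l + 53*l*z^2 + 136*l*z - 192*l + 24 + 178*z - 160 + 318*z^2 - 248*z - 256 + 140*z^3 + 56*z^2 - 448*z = -3*l^3 + 59*l^2 - 210*l + 140*z^3 + z^2*(53*l + 374) + z*(-10*l^2 + 269*l - 518) - 392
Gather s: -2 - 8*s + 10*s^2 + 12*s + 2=10*s^2 + 4*s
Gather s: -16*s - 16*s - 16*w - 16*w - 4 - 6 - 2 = -32*s - 32*w - 12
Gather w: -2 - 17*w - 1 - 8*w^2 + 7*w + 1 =-8*w^2 - 10*w - 2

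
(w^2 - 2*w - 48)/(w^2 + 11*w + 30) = (w - 8)/(w + 5)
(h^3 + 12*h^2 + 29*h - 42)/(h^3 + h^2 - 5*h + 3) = (h^2 + 13*h + 42)/(h^2 + 2*h - 3)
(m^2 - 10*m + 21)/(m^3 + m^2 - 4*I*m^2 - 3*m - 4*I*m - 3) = (m^2 - 10*m + 21)/(m^3 + m^2*(1 - 4*I) - m*(3 + 4*I) - 3)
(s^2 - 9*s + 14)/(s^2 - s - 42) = (s - 2)/(s + 6)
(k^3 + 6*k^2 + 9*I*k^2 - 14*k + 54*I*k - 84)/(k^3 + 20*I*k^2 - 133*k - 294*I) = (k^2 + 2*k*(3 + I) + 12*I)/(k^2 + 13*I*k - 42)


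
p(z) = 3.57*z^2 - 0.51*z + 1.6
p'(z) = 7.14*z - 0.51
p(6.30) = 140.08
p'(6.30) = 44.47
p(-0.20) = 1.84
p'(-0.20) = -1.94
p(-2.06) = 17.80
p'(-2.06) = -15.22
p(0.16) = 1.61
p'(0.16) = 0.63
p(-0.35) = 2.22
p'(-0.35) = -3.01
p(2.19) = 17.61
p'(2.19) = 15.13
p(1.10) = 5.36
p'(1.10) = 7.34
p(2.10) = 16.27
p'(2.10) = 14.48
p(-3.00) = 35.26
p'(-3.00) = -21.93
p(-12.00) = 521.80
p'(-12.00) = -86.19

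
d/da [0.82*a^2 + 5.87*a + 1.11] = 1.64*a + 5.87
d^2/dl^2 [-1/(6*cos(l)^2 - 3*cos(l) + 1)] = 3*(-48*sin(l)^4 + 19*sin(l)^2 - 47*cos(l)/2 + 9*cos(3*l)/2 + 31)/(6*sin(l)^2 + 3*cos(l) - 7)^3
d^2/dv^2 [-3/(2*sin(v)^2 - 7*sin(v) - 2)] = 3*(-16*sin(v)^4 + 42*sin(v)^3 - 41*sin(v)^2 - 70*sin(v) + 106)/(7*sin(v) + cos(2*v) + 1)^3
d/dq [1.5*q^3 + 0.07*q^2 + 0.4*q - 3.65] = 4.5*q^2 + 0.14*q + 0.4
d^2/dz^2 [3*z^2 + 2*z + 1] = 6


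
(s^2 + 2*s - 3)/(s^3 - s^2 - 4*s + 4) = (s + 3)/(s^2 - 4)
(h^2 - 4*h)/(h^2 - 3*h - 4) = h/(h + 1)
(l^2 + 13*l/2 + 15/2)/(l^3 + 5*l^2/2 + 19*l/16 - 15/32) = 16*(l + 5)/(16*l^2 + 16*l - 5)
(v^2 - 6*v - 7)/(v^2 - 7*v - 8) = (v - 7)/(v - 8)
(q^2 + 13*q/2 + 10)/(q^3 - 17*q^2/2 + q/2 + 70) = (q + 4)/(q^2 - 11*q + 28)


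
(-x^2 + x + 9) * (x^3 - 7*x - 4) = -x^5 + x^4 + 16*x^3 - 3*x^2 - 67*x - 36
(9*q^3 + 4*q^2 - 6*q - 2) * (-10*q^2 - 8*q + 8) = -90*q^5 - 112*q^4 + 100*q^3 + 100*q^2 - 32*q - 16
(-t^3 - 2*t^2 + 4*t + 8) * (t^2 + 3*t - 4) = -t^5 - 5*t^4 + 2*t^3 + 28*t^2 + 8*t - 32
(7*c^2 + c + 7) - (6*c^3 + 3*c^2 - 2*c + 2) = -6*c^3 + 4*c^2 + 3*c + 5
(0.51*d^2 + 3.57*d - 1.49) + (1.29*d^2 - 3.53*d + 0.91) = 1.8*d^2 + 0.04*d - 0.58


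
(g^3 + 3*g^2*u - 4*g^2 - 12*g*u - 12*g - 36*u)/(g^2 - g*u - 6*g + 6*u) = (-g^2 - 3*g*u - 2*g - 6*u)/(-g + u)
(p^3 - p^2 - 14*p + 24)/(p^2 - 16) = (p^2 - 5*p + 6)/(p - 4)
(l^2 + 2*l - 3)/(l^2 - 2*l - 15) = (l - 1)/(l - 5)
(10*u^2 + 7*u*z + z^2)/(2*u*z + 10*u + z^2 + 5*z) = (5*u + z)/(z + 5)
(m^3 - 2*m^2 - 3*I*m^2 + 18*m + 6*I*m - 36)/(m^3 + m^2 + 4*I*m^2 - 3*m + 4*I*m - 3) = (m^2 + m*(-2 - 6*I) + 12*I)/(m^2 + m*(1 + I) + I)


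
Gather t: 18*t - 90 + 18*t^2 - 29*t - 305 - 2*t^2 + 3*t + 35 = 16*t^2 - 8*t - 360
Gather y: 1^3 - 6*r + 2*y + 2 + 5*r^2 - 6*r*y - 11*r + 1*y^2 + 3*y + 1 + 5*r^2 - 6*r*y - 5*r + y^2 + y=10*r^2 - 22*r + 2*y^2 + y*(6 - 12*r) + 4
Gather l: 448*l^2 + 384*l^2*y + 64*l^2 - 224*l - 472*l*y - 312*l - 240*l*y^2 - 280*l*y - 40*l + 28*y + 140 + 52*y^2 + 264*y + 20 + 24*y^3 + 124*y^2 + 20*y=l^2*(384*y + 512) + l*(-240*y^2 - 752*y - 576) + 24*y^3 + 176*y^2 + 312*y + 160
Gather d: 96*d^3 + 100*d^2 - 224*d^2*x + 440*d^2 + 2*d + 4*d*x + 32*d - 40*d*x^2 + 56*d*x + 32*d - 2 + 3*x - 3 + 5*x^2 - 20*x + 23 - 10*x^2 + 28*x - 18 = 96*d^3 + d^2*(540 - 224*x) + d*(-40*x^2 + 60*x + 66) - 5*x^2 + 11*x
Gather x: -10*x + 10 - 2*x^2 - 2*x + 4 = -2*x^2 - 12*x + 14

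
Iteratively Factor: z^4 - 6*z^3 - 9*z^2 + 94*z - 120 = (z - 2)*(z^3 - 4*z^2 - 17*z + 60) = (z - 5)*(z - 2)*(z^2 + z - 12) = (z - 5)*(z - 3)*(z - 2)*(z + 4)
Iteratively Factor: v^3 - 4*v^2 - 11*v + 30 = (v - 2)*(v^2 - 2*v - 15) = (v - 2)*(v + 3)*(v - 5)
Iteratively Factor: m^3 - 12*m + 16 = (m - 2)*(m^2 + 2*m - 8) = (m - 2)*(m + 4)*(m - 2)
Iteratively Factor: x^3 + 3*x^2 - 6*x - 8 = (x - 2)*(x^2 + 5*x + 4) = (x - 2)*(x + 1)*(x + 4)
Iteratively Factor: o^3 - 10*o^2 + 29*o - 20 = (o - 1)*(o^2 - 9*o + 20) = (o - 4)*(o - 1)*(o - 5)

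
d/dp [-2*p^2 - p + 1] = -4*p - 1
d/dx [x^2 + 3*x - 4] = 2*x + 3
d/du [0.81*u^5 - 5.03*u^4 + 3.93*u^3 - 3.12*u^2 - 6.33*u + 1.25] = 4.05*u^4 - 20.12*u^3 + 11.79*u^2 - 6.24*u - 6.33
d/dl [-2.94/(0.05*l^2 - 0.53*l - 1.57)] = (0.294*l - 1.5582)/(-0.05*l^2 + 0.53*l + 1.57)^2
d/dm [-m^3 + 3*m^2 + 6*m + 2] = -3*m^2 + 6*m + 6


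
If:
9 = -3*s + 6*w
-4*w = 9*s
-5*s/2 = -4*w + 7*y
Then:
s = -6/11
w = 27/22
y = 69/77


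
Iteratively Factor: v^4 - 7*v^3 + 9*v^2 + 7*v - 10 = (v + 1)*(v^3 - 8*v^2 + 17*v - 10) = (v - 1)*(v + 1)*(v^2 - 7*v + 10) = (v - 2)*(v - 1)*(v + 1)*(v - 5)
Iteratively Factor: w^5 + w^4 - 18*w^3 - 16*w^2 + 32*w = (w + 4)*(w^4 - 3*w^3 - 6*w^2 + 8*w) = w*(w + 4)*(w^3 - 3*w^2 - 6*w + 8) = w*(w - 1)*(w + 4)*(w^2 - 2*w - 8) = w*(w - 4)*(w - 1)*(w + 4)*(w + 2)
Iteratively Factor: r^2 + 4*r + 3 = (r + 1)*(r + 3)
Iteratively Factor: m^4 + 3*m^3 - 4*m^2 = (m)*(m^3 + 3*m^2 - 4*m) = m*(m - 1)*(m^2 + 4*m) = m*(m - 1)*(m + 4)*(m)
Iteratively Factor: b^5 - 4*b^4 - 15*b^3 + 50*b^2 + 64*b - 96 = (b + 2)*(b^4 - 6*b^3 - 3*b^2 + 56*b - 48) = (b - 4)*(b + 2)*(b^3 - 2*b^2 - 11*b + 12) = (b - 4)^2*(b + 2)*(b^2 + 2*b - 3) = (b - 4)^2*(b + 2)*(b + 3)*(b - 1)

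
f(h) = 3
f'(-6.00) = 0.00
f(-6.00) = 3.00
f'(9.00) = 0.00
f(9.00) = 3.00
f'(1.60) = 0.00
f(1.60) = 3.00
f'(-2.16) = 0.00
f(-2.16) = 3.00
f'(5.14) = 0.00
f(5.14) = 3.00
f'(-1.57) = 0.00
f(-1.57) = 3.00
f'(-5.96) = 0.00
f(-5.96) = 3.00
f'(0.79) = 0.00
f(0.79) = 3.00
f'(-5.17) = 0.00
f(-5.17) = 3.00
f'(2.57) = 0.00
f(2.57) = 3.00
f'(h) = 0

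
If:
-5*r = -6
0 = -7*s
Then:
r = 6/5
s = 0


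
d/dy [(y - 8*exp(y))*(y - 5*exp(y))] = -13*y*exp(y) + 2*y + 80*exp(2*y) - 13*exp(y)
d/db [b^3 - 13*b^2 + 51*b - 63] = 3*b^2 - 26*b + 51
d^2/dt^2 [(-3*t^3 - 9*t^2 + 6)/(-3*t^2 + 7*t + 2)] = 12*(59*t^3 + 21*t^2 + 69*t - 49)/(27*t^6 - 189*t^5 + 387*t^4 - 91*t^3 - 258*t^2 - 84*t - 8)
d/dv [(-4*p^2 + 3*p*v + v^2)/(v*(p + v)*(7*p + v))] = (28*p^4 + 64*p^3*v - 5*p^2*v^2 - 6*p*v^3 - v^4)/(v^2*(49*p^4 + 112*p^3*v + 78*p^2*v^2 + 16*p*v^3 + v^4))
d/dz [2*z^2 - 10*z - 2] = 4*z - 10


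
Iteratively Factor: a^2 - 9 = (a - 3)*(a + 3)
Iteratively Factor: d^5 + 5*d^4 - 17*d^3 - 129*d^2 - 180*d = (d + 4)*(d^4 + d^3 - 21*d^2 - 45*d) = (d + 3)*(d + 4)*(d^3 - 2*d^2 - 15*d) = d*(d + 3)*(d + 4)*(d^2 - 2*d - 15) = d*(d - 5)*(d + 3)*(d + 4)*(d + 3)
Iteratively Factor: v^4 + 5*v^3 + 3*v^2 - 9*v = (v - 1)*(v^3 + 6*v^2 + 9*v) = (v - 1)*(v + 3)*(v^2 + 3*v) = v*(v - 1)*(v + 3)*(v + 3)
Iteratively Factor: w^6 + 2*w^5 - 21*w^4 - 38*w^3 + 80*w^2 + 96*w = (w)*(w^5 + 2*w^4 - 21*w^3 - 38*w^2 + 80*w + 96) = w*(w - 2)*(w^4 + 4*w^3 - 13*w^2 - 64*w - 48) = w*(w - 2)*(w + 1)*(w^3 + 3*w^2 - 16*w - 48) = w*(w - 2)*(w + 1)*(w + 4)*(w^2 - w - 12) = w*(w - 4)*(w - 2)*(w + 1)*(w + 4)*(w + 3)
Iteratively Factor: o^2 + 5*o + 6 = (o + 2)*(o + 3)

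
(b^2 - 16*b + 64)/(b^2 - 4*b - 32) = (b - 8)/(b + 4)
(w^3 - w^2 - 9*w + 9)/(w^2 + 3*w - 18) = (w^2 + 2*w - 3)/(w + 6)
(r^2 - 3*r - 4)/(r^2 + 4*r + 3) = (r - 4)/(r + 3)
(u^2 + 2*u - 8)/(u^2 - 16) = (u - 2)/(u - 4)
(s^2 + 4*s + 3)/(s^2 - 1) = (s + 3)/(s - 1)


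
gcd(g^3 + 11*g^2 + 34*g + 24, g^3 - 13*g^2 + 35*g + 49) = g + 1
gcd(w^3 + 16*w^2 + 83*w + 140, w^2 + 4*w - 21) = w + 7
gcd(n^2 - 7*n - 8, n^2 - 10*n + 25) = 1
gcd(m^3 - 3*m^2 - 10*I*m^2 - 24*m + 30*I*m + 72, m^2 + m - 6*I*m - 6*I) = m - 6*I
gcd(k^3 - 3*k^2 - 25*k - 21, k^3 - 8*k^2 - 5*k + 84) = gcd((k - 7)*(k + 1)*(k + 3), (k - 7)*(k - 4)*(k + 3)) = k^2 - 4*k - 21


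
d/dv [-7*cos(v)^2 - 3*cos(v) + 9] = (14*cos(v) + 3)*sin(v)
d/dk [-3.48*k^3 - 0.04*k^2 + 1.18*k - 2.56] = -10.44*k^2 - 0.08*k + 1.18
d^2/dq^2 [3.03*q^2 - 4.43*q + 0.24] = 6.06000000000000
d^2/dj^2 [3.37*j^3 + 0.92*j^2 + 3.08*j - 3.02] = 20.22*j + 1.84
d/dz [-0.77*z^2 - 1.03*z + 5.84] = -1.54*z - 1.03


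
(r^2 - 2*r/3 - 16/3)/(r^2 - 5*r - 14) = (r - 8/3)/(r - 7)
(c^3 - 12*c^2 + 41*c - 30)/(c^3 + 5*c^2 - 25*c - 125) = (c^2 - 7*c + 6)/(c^2 + 10*c + 25)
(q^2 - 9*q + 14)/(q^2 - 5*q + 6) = (q - 7)/(q - 3)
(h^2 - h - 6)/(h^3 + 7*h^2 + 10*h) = (h - 3)/(h*(h + 5))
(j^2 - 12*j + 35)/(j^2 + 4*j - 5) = (j^2 - 12*j + 35)/(j^2 + 4*j - 5)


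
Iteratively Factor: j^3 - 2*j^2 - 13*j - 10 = (j - 5)*(j^2 + 3*j + 2) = (j - 5)*(j + 2)*(j + 1)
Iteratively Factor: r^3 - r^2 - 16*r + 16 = (r - 4)*(r^2 + 3*r - 4) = (r - 4)*(r - 1)*(r + 4)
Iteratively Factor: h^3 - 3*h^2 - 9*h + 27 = (h + 3)*(h^2 - 6*h + 9) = (h - 3)*(h + 3)*(h - 3)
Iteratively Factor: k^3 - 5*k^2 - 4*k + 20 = (k + 2)*(k^2 - 7*k + 10) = (k - 2)*(k + 2)*(k - 5)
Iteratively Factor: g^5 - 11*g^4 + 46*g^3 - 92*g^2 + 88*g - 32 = (g - 2)*(g^4 - 9*g^3 + 28*g^2 - 36*g + 16) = (g - 2)^2*(g^3 - 7*g^2 + 14*g - 8) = (g - 4)*(g - 2)^2*(g^2 - 3*g + 2) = (g - 4)*(g - 2)^2*(g - 1)*(g - 2)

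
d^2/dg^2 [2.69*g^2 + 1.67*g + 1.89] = 5.38000000000000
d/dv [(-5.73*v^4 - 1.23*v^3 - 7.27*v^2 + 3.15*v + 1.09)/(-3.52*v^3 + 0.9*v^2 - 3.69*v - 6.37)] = (20.1696*v^6 - 10.314*v^5 + 36.7337*v^4 + 177.2538*v^3 + 59.007*v^2 + 90.6578*v - 16.0434)/(12.3904*v^6 - 6.336*v^5 + 26.7876*v^4 + 38.2028*v^3 + 2.1501*v^2 + 47.0106*v + 40.5769)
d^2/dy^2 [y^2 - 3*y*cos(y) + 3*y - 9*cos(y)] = 3*y*cos(y) + 6*sin(y) + 9*cos(y) + 2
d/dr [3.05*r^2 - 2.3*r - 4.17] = 6.1*r - 2.3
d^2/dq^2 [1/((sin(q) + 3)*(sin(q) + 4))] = (-4*sin(q)^4 - 21*sin(q)^3 + 5*sin(q)^2 + 126*sin(q) + 74)/((sin(q) + 3)^3*(sin(q) + 4)^3)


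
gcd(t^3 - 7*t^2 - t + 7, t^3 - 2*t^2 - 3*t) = t + 1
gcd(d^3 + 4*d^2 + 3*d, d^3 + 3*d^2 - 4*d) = d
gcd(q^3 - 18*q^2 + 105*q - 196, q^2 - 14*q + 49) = q^2 - 14*q + 49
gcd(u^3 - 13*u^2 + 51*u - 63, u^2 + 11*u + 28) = 1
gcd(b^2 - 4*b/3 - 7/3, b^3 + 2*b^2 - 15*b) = 1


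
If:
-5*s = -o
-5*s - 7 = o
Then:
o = -7/2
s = -7/10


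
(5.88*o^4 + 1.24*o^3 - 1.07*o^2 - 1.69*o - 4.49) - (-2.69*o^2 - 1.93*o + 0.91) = 5.88*o^4 + 1.24*o^3 + 1.62*o^2 + 0.24*o - 5.4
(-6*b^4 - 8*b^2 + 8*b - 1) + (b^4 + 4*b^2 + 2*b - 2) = -5*b^4 - 4*b^2 + 10*b - 3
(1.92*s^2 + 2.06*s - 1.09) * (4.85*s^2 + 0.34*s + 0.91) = 9.312*s^4 + 10.6438*s^3 - 2.8389*s^2 + 1.504*s - 0.9919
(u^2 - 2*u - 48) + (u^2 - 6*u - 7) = 2*u^2 - 8*u - 55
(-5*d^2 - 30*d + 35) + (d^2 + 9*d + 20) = -4*d^2 - 21*d + 55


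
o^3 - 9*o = o*(o - 3)*(o + 3)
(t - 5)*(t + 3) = t^2 - 2*t - 15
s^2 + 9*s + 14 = (s + 2)*(s + 7)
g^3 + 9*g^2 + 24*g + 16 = (g + 1)*(g + 4)^2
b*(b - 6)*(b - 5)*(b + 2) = b^4 - 9*b^3 + 8*b^2 + 60*b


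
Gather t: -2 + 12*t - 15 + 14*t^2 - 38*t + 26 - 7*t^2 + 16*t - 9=7*t^2 - 10*t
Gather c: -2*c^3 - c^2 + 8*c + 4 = -2*c^3 - c^2 + 8*c + 4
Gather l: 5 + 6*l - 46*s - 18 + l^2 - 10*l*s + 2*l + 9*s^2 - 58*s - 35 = l^2 + l*(8 - 10*s) + 9*s^2 - 104*s - 48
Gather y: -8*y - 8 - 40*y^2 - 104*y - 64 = -40*y^2 - 112*y - 72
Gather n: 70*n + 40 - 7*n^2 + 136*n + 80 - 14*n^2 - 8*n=-21*n^2 + 198*n + 120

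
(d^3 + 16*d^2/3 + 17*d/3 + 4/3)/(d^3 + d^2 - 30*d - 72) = (3*d^2 + 4*d + 1)/(3*(d^2 - 3*d - 18))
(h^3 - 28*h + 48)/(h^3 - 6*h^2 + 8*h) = (h + 6)/h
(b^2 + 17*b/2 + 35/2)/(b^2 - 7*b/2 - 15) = (2*b^2 + 17*b + 35)/(2*b^2 - 7*b - 30)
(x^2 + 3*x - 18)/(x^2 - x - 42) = (x - 3)/(x - 7)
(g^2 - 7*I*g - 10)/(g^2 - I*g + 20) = (g - 2*I)/(g + 4*I)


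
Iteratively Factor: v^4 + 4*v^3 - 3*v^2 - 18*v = (v - 2)*(v^3 + 6*v^2 + 9*v) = (v - 2)*(v + 3)*(v^2 + 3*v) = v*(v - 2)*(v + 3)*(v + 3)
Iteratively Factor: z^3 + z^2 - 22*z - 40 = (z - 5)*(z^2 + 6*z + 8) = (z - 5)*(z + 2)*(z + 4)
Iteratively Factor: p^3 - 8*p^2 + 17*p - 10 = (p - 1)*(p^2 - 7*p + 10) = (p - 5)*(p - 1)*(p - 2)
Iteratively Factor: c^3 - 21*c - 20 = (c + 4)*(c^2 - 4*c - 5) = (c - 5)*(c + 4)*(c + 1)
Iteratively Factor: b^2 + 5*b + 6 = (b + 2)*(b + 3)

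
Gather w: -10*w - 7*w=-17*w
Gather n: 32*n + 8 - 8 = 32*n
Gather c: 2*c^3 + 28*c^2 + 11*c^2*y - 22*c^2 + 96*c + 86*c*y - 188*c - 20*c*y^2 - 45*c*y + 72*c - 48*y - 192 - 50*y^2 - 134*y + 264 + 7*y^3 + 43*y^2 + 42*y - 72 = 2*c^3 + c^2*(11*y + 6) + c*(-20*y^2 + 41*y - 20) + 7*y^3 - 7*y^2 - 140*y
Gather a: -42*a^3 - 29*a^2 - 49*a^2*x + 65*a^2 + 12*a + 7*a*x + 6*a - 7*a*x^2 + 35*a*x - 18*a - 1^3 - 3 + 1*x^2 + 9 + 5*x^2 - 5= -42*a^3 + a^2*(36 - 49*x) + a*(-7*x^2 + 42*x) + 6*x^2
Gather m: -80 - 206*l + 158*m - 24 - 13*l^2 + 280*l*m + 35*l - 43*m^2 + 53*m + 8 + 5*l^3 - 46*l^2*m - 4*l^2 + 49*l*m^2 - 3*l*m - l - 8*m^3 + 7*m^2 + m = 5*l^3 - 17*l^2 - 172*l - 8*m^3 + m^2*(49*l - 36) + m*(-46*l^2 + 277*l + 212) - 96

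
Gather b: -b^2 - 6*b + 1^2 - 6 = -b^2 - 6*b - 5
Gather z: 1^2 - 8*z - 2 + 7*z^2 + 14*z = 7*z^2 + 6*z - 1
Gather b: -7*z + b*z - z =b*z - 8*z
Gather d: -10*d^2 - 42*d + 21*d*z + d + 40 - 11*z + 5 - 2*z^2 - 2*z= -10*d^2 + d*(21*z - 41) - 2*z^2 - 13*z + 45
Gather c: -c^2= -c^2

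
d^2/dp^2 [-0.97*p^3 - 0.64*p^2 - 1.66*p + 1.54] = -5.82*p - 1.28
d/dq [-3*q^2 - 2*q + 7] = -6*q - 2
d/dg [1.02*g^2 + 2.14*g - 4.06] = 2.04*g + 2.14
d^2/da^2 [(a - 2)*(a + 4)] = 2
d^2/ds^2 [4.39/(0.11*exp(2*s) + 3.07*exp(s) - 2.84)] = (4.39*(0.22*exp(s) + 3.07)*(0.44*exp(s) + 6.14)*exp(s) - (1.9316*exp(s) + 13.4773)*(0.11*exp(2*s) + 3.07*exp(s) - 2.84))*exp(s)/(0.11*exp(2*s) + 3.07*exp(s) - 2.84)^3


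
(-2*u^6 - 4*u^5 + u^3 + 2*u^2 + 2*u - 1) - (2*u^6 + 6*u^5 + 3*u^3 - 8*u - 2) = -4*u^6 - 10*u^5 - 2*u^3 + 2*u^2 + 10*u + 1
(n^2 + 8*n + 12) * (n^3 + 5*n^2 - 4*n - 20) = n^5 + 13*n^4 + 48*n^3 + 8*n^2 - 208*n - 240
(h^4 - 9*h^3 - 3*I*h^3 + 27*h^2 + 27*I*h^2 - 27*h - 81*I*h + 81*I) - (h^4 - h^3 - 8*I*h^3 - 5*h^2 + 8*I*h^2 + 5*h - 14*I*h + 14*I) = -8*h^3 + 5*I*h^3 + 32*h^2 + 19*I*h^2 - 32*h - 67*I*h + 67*I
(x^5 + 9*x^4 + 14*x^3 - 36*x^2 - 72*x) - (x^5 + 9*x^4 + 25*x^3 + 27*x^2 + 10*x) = -11*x^3 - 63*x^2 - 82*x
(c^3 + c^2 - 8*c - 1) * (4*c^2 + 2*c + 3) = 4*c^5 + 6*c^4 - 27*c^3 - 17*c^2 - 26*c - 3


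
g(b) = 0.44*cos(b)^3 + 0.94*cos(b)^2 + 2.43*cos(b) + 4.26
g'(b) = -1.32*sin(b)*cos(b)^2 - 1.88*sin(b)*cos(b) - 2.43*sin(b)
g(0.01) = 8.07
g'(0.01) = -0.06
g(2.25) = 3.00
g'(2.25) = -1.38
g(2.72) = 2.49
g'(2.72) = -0.74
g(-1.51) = 4.41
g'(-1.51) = 2.54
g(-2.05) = 3.30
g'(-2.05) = 1.64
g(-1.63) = 4.12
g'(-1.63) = 2.32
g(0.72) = 6.81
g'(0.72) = -3.03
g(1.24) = 5.16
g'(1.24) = -3.01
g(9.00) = 2.49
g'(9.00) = -0.75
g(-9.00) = 2.49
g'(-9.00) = 0.75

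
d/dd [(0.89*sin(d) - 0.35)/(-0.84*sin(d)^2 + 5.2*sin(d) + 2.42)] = (0.7476*sin(d)^2 - 0.588*sin(d) + 3.9738)*cos(d)/(0.7056*sin(d)^4 - 8.736*sin(d)^3 + 22.9744*sin(d)^2 + 25.168*sin(d) + 5.8564)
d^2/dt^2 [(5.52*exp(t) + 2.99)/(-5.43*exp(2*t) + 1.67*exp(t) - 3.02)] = (-162.756648*exp(4*t) - 402.695316*exp(3*t) + 624.462489*exp(2*t) + 159.948877*exp(t) - 65.424374)*exp(t)/(160.103007*exp(6*t) - 147.719349*exp(5*t) + 312.564375*exp(4*t) - 168.971435*exp(3*t) + 173.83875*exp(2*t) - 45.693204*exp(t) + 27.543608)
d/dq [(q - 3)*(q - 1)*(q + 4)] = 3*q^2 - 13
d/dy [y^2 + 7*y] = 2*y + 7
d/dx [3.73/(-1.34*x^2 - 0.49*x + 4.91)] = (9.9964*x + 1.8277)/(1.34*x^2 + 0.49*x - 4.91)^2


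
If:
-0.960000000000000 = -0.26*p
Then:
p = 3.69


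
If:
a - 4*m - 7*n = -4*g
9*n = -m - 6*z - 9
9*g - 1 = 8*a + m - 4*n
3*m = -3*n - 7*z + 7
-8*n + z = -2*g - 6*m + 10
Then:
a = -29865/5296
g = -20477/5296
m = -4425/5296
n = -13439/5296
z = 1619/662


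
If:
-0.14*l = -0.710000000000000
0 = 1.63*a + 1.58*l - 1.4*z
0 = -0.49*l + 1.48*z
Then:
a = -3.47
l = 5.07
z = 1.68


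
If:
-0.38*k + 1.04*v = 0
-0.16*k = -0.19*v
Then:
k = 0.00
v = 0.00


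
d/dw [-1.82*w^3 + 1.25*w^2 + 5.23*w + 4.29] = -5.46*w^2 + 2.5*w + 5.23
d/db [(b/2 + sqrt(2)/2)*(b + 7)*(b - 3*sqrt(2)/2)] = 3*b^2/2 - sqrt(2)*b/2 + 7*b - 7*sqrt(2)/4 - 3/2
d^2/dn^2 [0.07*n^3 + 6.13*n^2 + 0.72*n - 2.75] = 0.42*n + 12.26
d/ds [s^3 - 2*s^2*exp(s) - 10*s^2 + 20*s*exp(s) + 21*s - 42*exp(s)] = -2*s^2*exp(s) + 3*s^2 + 16*s*exp(s) - 20*s - 22*exp(s) + 21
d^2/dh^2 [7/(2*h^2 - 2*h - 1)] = 28*(2*h^2 - 2*h - 2*(2*h - 1)^2 - 1)/(-2*h^2 + 2*h + 1)^3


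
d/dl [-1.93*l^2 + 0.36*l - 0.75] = 0.36 - 3.86*l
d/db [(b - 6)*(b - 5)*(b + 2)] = 3*b^2 - 18*b + 8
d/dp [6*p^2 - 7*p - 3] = 12*p - 7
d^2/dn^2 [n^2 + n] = 2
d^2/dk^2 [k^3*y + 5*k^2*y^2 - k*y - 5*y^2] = 2*y*(3*k + 5*y)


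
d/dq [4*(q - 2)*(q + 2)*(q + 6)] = 12*q^2 + 48*q - 16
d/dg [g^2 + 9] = 2*g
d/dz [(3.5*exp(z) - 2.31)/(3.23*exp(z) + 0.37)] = 8.7563*exp(z)/(3.23*exp(z) + 0.37)^2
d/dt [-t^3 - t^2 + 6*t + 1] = -3*t^2 - 2*t + 6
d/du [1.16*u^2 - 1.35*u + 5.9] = 2.32*u - 1.35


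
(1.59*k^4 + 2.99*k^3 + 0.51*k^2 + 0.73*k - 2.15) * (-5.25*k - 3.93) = -8.3475*k^5 - 21.9462*k^4 - 14.4282*k^3 - 5.8368*k^2 + 8.4186*k + 8.4495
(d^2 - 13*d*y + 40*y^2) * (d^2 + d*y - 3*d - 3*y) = d^4 - 12*d^3*y - 3*d^3 + 27*d^2*y^2 + 36*d^2*y + 40*d*y^3 - 81*d*y^2 - 120*y^3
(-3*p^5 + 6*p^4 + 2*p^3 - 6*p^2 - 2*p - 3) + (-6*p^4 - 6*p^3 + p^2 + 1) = -3*p^5 - 4*p^3 - 5*p^2 - 2*p - 2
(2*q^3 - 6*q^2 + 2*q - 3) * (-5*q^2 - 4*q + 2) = -10*q^5 + 22*q^4 + 18*q^3 - 5*q^2 + 16*q - 6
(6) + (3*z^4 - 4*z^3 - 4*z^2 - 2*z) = 3*z^4 - 4*z^3 - 4*z^2 - 2*z + 6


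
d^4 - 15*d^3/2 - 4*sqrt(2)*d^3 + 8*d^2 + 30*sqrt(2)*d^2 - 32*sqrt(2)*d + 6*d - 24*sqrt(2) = (d - 6)*(d - 2)*(d + 1/2)*(d - 4*sqrt(2))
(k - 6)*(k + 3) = k^2 - 3*k - 18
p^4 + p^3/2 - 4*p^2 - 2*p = p*(p - 2)*(p + 1/2)*(p + 2)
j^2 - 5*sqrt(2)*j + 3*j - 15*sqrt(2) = (j + 3)*(j - 5*sqrt(2))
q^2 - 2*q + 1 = (q - 1)^2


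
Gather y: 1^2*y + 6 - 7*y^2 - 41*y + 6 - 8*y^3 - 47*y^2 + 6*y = -8*y^3 - 54*y^2 - 34*y + 12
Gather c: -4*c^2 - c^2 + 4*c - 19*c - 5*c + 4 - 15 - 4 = -5*c^2 - 20*c - 15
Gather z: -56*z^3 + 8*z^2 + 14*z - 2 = -56*z^3 + 8*z^2 + 14*z - 2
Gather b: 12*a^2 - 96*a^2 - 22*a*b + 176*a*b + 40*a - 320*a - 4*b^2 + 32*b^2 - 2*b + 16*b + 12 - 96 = -84*a^2 - 280*a + 28*b^2 + b*(154*a + 14) - 84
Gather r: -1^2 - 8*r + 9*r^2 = 9*r^2 - 8*r - 1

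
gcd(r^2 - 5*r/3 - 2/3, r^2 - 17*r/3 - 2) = r + 1/3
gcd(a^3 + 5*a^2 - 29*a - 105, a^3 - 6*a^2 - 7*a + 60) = a^2 - 2*a - 15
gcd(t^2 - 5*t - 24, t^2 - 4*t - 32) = t - 8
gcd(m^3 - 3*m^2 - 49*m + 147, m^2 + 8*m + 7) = m + 7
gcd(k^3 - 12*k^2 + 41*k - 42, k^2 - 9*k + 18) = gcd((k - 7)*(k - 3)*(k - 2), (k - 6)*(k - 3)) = k - 3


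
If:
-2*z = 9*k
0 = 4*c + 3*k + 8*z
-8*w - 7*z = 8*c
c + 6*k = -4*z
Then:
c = 0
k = 0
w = 0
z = 0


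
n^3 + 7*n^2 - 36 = (n - 2)*(n + 3)*(n + 6)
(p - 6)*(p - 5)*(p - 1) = p^3 - 12*p^2 + 41*p - 30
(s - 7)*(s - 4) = s^2 - 11*s + 28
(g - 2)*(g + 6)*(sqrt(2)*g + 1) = sqrt(2)*g^3 + g^2 + 4*sqrt(2)*g^2 - 12*sqrt(2)*g + 4*g - 12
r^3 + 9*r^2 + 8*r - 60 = (r - 2)*(r + 5)*(r + 6)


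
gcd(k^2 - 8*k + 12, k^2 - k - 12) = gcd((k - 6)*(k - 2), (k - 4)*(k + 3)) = 1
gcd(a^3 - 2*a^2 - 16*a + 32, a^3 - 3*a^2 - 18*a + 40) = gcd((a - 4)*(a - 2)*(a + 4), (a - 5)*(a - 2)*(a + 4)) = a^2 + 2*a - 8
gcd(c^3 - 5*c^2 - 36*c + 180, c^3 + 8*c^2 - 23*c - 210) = c^2 + c - 30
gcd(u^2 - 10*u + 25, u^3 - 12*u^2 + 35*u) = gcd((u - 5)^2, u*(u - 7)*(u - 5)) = u - 5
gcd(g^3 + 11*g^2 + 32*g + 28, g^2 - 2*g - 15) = 1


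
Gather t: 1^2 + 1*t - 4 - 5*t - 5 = -4*t - 8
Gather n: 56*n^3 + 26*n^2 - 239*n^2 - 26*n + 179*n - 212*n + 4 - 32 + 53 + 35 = 56*n^3 - 213*n^2 - 59*n + 60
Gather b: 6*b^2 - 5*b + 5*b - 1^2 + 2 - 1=6*b^2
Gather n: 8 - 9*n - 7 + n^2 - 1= n^2 - 9*n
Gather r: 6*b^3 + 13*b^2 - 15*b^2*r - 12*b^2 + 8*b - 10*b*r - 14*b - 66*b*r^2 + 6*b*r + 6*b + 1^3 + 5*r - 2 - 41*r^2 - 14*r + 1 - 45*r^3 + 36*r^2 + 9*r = 6*b^3 + b^2 - 45*r^3 + r^2*(-66*b - 5) + r*(-15*b^2 - 4*b)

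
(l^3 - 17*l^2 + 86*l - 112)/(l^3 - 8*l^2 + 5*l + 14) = (l - 8)/(l + 1)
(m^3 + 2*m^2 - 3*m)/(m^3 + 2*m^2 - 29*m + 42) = m*(m^2 + 2*m - 3)/(m^3 + 2*m^2 - 29*m + 42)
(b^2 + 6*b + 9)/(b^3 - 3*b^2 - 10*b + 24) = (b + 3)/(b^2 - 6*b + 8)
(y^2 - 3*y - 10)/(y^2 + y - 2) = (y - 5)/(y - 1)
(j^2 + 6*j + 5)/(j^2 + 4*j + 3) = (j + 5)/(j + 3)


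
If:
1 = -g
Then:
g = -1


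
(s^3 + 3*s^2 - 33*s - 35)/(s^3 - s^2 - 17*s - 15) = (s + 7)/(s + 3)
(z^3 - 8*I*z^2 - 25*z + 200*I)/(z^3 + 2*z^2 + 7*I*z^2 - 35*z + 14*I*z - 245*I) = (z^2 + z*(5 - 8*I) - 40*I)/(z^2 + 7*z*(1 + I) + 49*I)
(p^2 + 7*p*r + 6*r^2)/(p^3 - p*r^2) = (p + 6*r)/(p*(p - r))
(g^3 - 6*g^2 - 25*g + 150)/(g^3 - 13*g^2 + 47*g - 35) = (g^2 - g - 30)/(g^2 - 8*g + 7)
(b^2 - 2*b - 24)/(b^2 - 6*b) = (b + 4)/b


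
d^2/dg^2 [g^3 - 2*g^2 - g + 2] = 6*g - 4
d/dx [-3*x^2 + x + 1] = 1 - 6*x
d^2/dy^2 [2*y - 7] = 0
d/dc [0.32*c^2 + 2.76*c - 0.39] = 0.64*c + 2.76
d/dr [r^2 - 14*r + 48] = 2*r - 14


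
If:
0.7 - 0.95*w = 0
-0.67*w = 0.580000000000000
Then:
No Solution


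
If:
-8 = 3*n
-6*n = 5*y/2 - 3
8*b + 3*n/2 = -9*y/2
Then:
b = -151/40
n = -8/3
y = 38/5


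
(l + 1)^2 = l^2 + 2*l + 1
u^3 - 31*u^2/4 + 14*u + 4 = (u - 4)^2*(u + 1/4)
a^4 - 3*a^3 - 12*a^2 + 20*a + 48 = (a - 4)*(a - 3)*(a + 2)^2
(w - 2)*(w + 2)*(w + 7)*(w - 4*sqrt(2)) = w^4 - 4*sqrt(2)*w^3 + 7*w^3 - 28*sqrt(2)*w^2 - 4*w^2 - 28*w + 16*sqrt(2)*w + 112*sqrt(2)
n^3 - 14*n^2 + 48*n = n*(n - 8)*(n - 6)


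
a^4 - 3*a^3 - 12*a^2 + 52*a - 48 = (a - 3)*(a - 2)^2*(a + 4)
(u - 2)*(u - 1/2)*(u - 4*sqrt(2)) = u^3 - 4*sqrt(2)*u^2 - 5*u^2/2 + u + 10*sqrt(2)*u - 4*sqrt(2)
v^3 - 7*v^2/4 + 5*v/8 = v*(v - 5/4)*(v - 1/2)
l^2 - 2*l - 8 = (l - 4)*(l + 2)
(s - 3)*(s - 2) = s^2 - 5*s + 6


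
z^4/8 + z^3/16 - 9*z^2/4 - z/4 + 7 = (z/4 + 1)*(z/2 + 1)*(z - 7/2)*(z - 2)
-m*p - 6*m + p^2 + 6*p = (-m + p)*(p + 6)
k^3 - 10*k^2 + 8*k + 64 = (k - 8)*(k - 4)*(k + 2)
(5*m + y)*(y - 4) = 5*m*y - 20*m + y^2 - 4*y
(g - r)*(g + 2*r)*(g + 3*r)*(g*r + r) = g^4*r + 4*g^3*r^2 + g^3*r + g^2*r^3 + 4*g^2*r^2 - 6*g*r^4 + g*r^3 - 6*r^4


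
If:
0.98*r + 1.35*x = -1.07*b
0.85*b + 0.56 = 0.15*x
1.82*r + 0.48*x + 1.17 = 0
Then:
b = -0.47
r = -0.92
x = 1.04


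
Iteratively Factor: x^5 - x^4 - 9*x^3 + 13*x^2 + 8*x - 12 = (x - 2)*(x^4 + x^3 - 7*x^2 - x + 6) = (x - 2)*(x - 1)*(x^3 + 2*x^2 - 5*x - 6) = (x - 2)*(x - 1)*(x + 3)*(x^2 - x - 2) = (x - 2)^2*(x - 1)*(x + 3)*(x + 1)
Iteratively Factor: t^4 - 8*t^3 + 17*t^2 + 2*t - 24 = (t - 2)*(t^3 - 6*t^2 + 5*t + 12) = (t - 4)*(t - 2)*(t^2 - 2*t - 3) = (t - 4)*(t - 2)*(t + 1)*(t - 3)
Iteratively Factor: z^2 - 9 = (z - 3)*(z + 3)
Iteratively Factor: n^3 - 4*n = (n)*(n^2 - 4) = n*(n + 2)*(n - 2)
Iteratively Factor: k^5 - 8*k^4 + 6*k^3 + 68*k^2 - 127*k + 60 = (k - 1)*(k^4 - 7*k^3 - k^2 + 67*k - 60) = (k - 1)^2*(k^3 - 6*k^2 - 7*k + 60) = (k - 1)^2*(k + 3)*(k^2 - 9*k + 20) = (k - 4)*(k - 1)^2*(k + 3)*(k - 5)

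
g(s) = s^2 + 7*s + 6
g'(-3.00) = 1.00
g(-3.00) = -6.00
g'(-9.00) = -11.00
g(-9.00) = 24.00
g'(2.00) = 11.00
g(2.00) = 24.00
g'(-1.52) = 3.96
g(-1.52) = -2.33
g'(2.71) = 12.42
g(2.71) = 32.31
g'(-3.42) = 0.16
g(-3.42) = -6.24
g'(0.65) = 8.30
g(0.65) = 10.97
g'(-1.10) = 4.80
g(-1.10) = -0.49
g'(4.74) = 16.48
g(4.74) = 61.65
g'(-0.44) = 6.12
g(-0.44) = 3.11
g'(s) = 2*s + 7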